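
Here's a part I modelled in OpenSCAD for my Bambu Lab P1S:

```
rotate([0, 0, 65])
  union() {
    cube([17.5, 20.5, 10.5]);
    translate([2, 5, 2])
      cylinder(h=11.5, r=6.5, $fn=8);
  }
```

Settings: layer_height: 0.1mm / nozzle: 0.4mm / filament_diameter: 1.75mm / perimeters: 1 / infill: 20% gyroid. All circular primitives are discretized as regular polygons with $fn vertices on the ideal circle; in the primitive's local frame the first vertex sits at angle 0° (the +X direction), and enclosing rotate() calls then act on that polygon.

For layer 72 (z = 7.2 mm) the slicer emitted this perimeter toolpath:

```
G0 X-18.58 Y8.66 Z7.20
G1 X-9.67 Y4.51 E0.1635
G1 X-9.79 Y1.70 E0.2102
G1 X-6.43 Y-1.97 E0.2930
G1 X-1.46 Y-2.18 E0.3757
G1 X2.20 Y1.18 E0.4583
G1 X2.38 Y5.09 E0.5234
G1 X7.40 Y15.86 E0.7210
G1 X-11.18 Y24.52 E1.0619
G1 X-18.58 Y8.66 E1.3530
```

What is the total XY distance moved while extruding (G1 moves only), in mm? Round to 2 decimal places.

Sum the Euclidean lengths of each G1 segment: total = 81.36 mm.

81.36 mm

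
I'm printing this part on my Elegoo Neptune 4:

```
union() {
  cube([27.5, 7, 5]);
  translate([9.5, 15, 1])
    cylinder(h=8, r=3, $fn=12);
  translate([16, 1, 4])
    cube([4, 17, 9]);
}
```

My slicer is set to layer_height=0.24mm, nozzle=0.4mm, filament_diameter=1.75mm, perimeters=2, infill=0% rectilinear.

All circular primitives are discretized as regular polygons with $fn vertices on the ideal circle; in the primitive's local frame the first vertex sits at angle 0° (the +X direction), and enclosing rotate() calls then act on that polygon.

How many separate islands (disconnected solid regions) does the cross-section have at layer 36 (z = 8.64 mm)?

At z = 8.64 mm: the cube is not intersected at this z (z outside [0, 5]); the cylinder at (9.5, 15): section is a regular 12-gon, circumradius r=3; the cube at (16, 1) (footprint 4×17) is included at this height; Taking the union: the 2 present regions are separate (no shared area or edge), so areas and boundary lengths simply add and each stays a separate island — 2 connected regions. Overall, the cross-section has 2 separate islands. Island count = 2.

2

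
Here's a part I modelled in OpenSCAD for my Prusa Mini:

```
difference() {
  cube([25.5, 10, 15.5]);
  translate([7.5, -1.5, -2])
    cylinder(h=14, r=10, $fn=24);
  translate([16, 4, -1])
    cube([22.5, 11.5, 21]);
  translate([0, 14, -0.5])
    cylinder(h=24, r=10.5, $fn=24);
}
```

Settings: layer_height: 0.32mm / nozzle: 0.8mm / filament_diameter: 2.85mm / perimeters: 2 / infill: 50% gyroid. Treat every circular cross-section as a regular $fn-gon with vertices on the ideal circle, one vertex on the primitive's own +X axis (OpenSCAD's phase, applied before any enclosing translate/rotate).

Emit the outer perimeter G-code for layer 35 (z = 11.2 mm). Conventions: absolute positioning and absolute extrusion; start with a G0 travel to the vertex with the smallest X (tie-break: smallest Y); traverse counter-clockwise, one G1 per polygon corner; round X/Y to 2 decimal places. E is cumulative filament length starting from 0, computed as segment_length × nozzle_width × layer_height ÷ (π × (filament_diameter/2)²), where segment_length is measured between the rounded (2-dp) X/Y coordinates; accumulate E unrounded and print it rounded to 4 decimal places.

At z = 11.2 mm: the cube is present — its section is the full 25.5×10 rectangle; the r=10 cylinder at (7.5, -1.5) gives a regular 24-gon of circumradius 10 (constant along its height); the cube at (16, 4) (footprint 22.5×11.5) is included at this height; the cylinder at (0, 14): section is a regular 24-gon, circumradius r=10.5; Subtracting the remaining from the first: starting from the 25.5×10 cube, the r=10 cylinder at (7.5, -1.5) partially overlaps it — only the 118.28 mm² overlap (of its 310.58 mm²) is removed, clipping the outline; the 22.5×11.5 cube at (16, 4) partially overlaps it — only the 57.00 mm² overlap (of its 258.75 mm²) is removed, clipping the outline; the r=10.5 cylinder at (0, 14) partially overlaps it — only the 22.32 mm² overlap (of its 342.42 mm²) is removed, clipping the outline — 1 connected region. The outline is a single polygon with 13 vertices. Extrusion per mm of travel: 0.8 × 0.32 / (π × 1.425²) = 0.040129. Accumulating E over each segment gives final E = 1.9599.

G0 X8.77 Y8.33 Z11.20
G1 X10.09 Y8.16 E0.0534
G1 X12.50 Y7.16 E0.1581
G1 X14.57 Y5.57 E0.2629
G1 X16.16 Y3.50 E0.3676
G1 X17.16 Y1.09 E0.4723
G1 X17.30 Y0.00 E0.5164
G1 X25.50 Y0.00 E0.8455
G1 X25.50 Y4.00 E1.0060
G1 X16.00 Y4.00 E1.3872
G1 X16.00 Y10.00 E1.6280
G1 X9.61 Y10.00 E1.8844
G1 X9.09 Y8.75 E1.9387
G1 X8.77 Y8.33 E1.9599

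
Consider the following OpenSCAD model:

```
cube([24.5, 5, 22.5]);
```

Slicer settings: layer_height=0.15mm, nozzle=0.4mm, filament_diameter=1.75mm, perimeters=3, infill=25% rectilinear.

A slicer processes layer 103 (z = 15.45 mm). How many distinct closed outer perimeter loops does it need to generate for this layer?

At z = 15.45 mm: the 24.5×5 cube contributes its full rectangle. The result has 1 disconnected region.

1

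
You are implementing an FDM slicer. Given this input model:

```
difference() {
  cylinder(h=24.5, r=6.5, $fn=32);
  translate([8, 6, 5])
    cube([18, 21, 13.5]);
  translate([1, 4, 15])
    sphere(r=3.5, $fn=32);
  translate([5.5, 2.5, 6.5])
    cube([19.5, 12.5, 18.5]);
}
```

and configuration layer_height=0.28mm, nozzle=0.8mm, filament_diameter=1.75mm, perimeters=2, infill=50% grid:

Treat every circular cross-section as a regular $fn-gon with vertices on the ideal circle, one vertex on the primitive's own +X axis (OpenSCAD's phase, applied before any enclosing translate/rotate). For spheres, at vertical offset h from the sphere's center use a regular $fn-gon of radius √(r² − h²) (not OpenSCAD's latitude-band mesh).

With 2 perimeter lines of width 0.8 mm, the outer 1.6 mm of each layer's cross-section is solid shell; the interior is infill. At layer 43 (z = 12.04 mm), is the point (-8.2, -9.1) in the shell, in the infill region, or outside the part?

At z = 12.04 mm: the cylinder: section is a regular 32-gon, circumradius r=6.5; the cube at (8, 6) is present — its section is the full 18×21 rectangle; the r=3.5 sphere at (1, 4) contributes a regular 32-gon of circumradius √(3.5²−2.96²) = 1.868; the 19.5×12.5 cube at (5.5, 2.5) contributes its full rectangle; Taking the first minus the rest: starting from the r=6.5 cylinder, the 18×21 cube at (8, 6) misses the remaining region (no effect); the r=3.5 sphere at (1, 4) lies wholly inside it (removes its full 10.89 mm² and its 11.72 mm outline becomes a hole wall); the 19.5×12.5 cube at (5.5, 2.5) partially overlaps it — only the 0.23 mm² overlap (of its 243.75 mm²) is removed, clipping the outline — 1 connected region with 1 hole. Overall, the cross-section is one region with 1 hole. The nearest boundary edge runs (-3.61, -5.40)→(-4.60, -4.60); distance from the point to it = 5.77 mm. The point is not inside any of the regions above, so it lies outside the cross-section (5.77 mm from the nearest boundary).

outside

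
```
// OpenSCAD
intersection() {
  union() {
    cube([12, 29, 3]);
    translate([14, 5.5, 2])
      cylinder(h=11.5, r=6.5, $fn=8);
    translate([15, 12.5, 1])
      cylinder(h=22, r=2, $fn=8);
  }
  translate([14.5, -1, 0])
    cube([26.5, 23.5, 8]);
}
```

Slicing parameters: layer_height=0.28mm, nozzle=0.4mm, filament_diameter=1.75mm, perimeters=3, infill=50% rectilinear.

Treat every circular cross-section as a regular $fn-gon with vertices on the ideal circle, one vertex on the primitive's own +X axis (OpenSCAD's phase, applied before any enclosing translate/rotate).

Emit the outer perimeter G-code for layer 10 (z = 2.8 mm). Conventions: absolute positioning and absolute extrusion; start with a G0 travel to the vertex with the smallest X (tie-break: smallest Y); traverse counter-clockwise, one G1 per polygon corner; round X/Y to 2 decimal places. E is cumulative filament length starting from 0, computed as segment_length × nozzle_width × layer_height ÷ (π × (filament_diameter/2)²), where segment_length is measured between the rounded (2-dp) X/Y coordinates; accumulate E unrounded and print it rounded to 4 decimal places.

At z = 2.8 mm: the cube is present — its section is the full 12×29 rectangle; the r=6.5 cylinder at (14, 5.5) gives a regular 8-gon of circumradius 6.5 (constant along its height); the r=2 cylinder at (15, 12.5) contributes a regular 8-gon of circumradius 2; Taking the union: the regions partially overlap (shared area 37.65 mm²), so overlapping operands fuse into one piece — 1 connected region; the cube at (14.5, -1) (footprint 26.5×23.5) is included at this height; Taking the intersection: the 26.5×23.5 cube at (14.5, -1) partially overlaps the result so far; clipping to the common part keeps 59.65 mm² — 1 connected region. The outline is a single polygon with 10 vertices. Extrusion per mm of travel: 0.4 × 0.28 / (π × 0.875²) = 0.046564. Accumulating E over each segment gives final E = 1.7314.

G0 X14.50 Y-0.79 Z2.80
G1 X18.60 Y0.90 E0.2065
G1 X20.50 Y5.50 E0.4382
G1 X18.60 Y10.10 E0.6700
G1 X16.31 Y11.04 E0.7853
G1 X16.41 Y11.09 E0.7905
G1 X17.00 Y12.50 E0.8616
G1 X16.41 Y13.91 E0.9328
G1 X15.00 Y14.50 E1.0040
G1 X14.50 Y14.29 E1.0292
G1 X14.50 Y-0.79 E1.7314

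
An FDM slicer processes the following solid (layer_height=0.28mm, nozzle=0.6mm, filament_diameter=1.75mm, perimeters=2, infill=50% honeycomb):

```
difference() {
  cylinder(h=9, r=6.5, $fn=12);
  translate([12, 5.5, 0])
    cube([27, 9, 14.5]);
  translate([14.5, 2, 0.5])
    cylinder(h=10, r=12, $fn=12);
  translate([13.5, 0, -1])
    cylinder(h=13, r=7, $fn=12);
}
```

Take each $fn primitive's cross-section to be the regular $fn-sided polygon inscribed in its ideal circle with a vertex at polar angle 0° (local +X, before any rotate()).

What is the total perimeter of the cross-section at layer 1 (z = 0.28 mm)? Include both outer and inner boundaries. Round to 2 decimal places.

At z = 0.28 mm: the r=6.5 cylinder contributes a regular 12-gon of circumradius 6.5 (perimeter = 2·12·6.500·sin(180°/12) = 40.38 mm); the cube at (12, 5.5) is present — its section is the full 27×9 rectangle (perimeter 72.00 mm); the cylinder at (14.5, 2) is absent (z outside [0.5, 10.5]); the cylinder at (13.5, 0): section is a regular 12-gon, circumradius r=7 (perimeter = 2·12·7.000·sin(180°/12) = 43.48 mm); Subtracting the remaining from the first: starting from the r=6.5 cylinder, the 27×9 cube at (12, 5.5) misses the remaining region (no effect); the r=7 cylinder at (13.5, 0) misses the remaining region (no effect) — boundary = 40.38 mm. Overall, the cross-section is a single solid region. Total boundary length (outer) = 40.38 mm.

40.38 mm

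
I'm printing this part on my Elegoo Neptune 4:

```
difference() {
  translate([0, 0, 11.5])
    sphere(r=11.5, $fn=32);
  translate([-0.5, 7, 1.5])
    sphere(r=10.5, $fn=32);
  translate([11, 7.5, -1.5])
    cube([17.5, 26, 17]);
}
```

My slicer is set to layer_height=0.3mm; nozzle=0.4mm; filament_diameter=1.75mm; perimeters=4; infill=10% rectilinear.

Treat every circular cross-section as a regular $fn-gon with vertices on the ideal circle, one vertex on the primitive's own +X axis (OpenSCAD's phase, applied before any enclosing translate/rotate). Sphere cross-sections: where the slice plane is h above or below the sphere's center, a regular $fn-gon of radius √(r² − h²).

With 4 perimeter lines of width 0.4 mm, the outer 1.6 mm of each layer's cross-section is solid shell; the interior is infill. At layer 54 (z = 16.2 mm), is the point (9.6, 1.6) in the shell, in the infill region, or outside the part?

shell

At z = 16.2 mm: the r=11.5 sphere contributes a regular 32-gon of circumradius √(11.5²−4.7²) = 10.496; the sphere at (-0.5, 7) is absent (|z−center|=14.700 > r=10.5); the cube at (11, 7.5) is absent (z outside [-1.5, 15.5]); Subtracting the remaining from the first: none of the subtracted shapes is present at this height, so the r=11.5 sphere is unchanged — 1 connected region. Overall, the cross-section is a single solid region. The nearest boundary edge runs (10.50, 0.00)→(10.29, 2.05); distance from the point to it = 0.73 mm. The point is inside the cross-section, 0.73 mm from the nearest boundary — within the 1.6 mm shell band (4 × 0.4).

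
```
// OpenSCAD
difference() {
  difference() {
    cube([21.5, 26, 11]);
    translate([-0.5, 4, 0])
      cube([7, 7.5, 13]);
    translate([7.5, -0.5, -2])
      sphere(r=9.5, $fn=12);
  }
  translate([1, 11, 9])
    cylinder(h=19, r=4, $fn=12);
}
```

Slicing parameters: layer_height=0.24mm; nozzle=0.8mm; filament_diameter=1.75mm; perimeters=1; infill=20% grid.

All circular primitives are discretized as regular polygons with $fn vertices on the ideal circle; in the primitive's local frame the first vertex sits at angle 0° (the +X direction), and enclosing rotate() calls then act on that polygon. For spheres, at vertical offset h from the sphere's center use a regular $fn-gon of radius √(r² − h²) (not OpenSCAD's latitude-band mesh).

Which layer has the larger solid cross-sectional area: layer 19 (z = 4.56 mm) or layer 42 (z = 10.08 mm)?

Layer 19 (z = 4.56): the 21.5×26 cube contributes its full rectangle (area 559.00 mm²); the 7×7.5 cube at (-0.5, 4) contributes its full rectangle (area 52.50 mm²); the r=9.5 sphere at (7.5, -0.5) slices to a regular 12-gon of circumradius 6.871 (√(r²−h²) with h=6.56 from center) (area = (12/2)·6.871²·sin(360°/12) = 141.65 mm²); Taking the first minus the rest: starting from the 21.5×26 cube (559.00 mm²), the 7×7.5 cube at (-0.5, 4) partially overlaps it — only the 48.75 mm² overlap (of its 52.50 mm²) is removed, clipping the outline; the r=9.5 sphere at (7.5, -0.5) partially overlaps it — only the 58.64 mm² overlap (of its 141.65 mm²) is removed, clipping the outline — area = 451.61 mm²; the cylinder at (1, 11) does not reach this height (z outside [9, 28]); Taking the first minus the rest: none of the subtracted shapes is present at this height, so the result so far is unchanged — area = 451.61 mm². So its area = 451.61 mm². Layer 42 (z = 10.08): the cube is present — its section is the full 21.5×26 rectangle (area 559.00 mm²); the 7×7.5 cube at (-0.5, 4) contributes its full rectangle (area 52.50 mm²); the sphere at (7.5, -0.5) is not intersected at this z (|z−center|=12.080 > r=9.5); Taking the first minus the rest: starting from the 21.5×26 cube (559.00 mm²), the 7×7.5 cube at (-0.5, 4) partially overlaps it — only the 48.75 mm² overlap (of its 52.50 mm²) is removed, clipping the outline — area = 510.25 mm²; the r=4 cylinder at (1, 11) contributes a regular 12-gon of circumradius 4 (area = (12/2)·4.000²·sin(360°/12) = 48.00 mm²); Taking the first minus the rest: starting from that combined region (510.25 mm²), the r=4 cylinder at (1, 11) partially overlaps it — only the 13.40 mm² overlap (of its 48.00 mm²) is removed, clipping the outline — area = 496.85 mm². So its area = 496.85 mm². Layer 42 is larger (496.85 vs 451.61 mm²).

layer 42 (z = 10.08 mm)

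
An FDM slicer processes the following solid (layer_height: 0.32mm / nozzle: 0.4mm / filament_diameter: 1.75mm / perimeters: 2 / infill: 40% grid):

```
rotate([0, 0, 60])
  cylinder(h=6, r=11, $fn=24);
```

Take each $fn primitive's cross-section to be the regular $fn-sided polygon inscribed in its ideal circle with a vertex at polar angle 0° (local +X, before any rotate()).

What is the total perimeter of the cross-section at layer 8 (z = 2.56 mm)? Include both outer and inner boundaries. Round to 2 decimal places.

At z = 2.56 mm: the r=11 cylinder contributes a regular 24-gon of circumradius 11 (perimeter = 2·24·11.000·sin(180°/24) = 68.92 mm); (whole slice rotated 60° about Z — lengths, areas and connectivity unchanged). Overall, the cross-section is a single solid region. Total boundary length (outer) = 68.92 mm.

68.92 mm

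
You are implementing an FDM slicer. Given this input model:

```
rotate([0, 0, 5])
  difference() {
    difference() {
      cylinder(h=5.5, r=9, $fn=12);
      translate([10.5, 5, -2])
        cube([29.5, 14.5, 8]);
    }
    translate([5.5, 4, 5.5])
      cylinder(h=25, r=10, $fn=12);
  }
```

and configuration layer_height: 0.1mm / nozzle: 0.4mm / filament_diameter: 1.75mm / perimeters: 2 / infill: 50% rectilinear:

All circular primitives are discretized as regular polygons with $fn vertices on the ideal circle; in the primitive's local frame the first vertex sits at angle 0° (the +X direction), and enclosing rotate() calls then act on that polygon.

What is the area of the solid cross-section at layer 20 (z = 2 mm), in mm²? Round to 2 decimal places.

243.00 mm²

At z = 2 mm: the r=9 cylinder gives a regular 12-gon of circumradius 9 (constant along its height) (area = (12/2)·9.000²·sin(360°/12) = 243.00 mm²); the cube at (10.5, 5) is present — its section is the full 29.5×14.5 rectangle (area 427.75 mm²); After the difference (first − rest): starting from the r=9 cylinder (243.00 mm²), the 29.5×14.5 cube at (10.5, 5) misses the remaining region (no effect) — area = 243.00 mm²; the cylinder at (5.5, 4) is not intersected at this z (z outside [5.5, 30.5]); Subtracting the remaining from the first: none of the subtracted shapes is present at this height, so that combined region is unchanged — area = 243.00 mm²; (whole slice rotated 5° about Z — lengths, areas and connectivity unchanged). Overall, the cross-section is a single solid region. Net area = 243.00 mm².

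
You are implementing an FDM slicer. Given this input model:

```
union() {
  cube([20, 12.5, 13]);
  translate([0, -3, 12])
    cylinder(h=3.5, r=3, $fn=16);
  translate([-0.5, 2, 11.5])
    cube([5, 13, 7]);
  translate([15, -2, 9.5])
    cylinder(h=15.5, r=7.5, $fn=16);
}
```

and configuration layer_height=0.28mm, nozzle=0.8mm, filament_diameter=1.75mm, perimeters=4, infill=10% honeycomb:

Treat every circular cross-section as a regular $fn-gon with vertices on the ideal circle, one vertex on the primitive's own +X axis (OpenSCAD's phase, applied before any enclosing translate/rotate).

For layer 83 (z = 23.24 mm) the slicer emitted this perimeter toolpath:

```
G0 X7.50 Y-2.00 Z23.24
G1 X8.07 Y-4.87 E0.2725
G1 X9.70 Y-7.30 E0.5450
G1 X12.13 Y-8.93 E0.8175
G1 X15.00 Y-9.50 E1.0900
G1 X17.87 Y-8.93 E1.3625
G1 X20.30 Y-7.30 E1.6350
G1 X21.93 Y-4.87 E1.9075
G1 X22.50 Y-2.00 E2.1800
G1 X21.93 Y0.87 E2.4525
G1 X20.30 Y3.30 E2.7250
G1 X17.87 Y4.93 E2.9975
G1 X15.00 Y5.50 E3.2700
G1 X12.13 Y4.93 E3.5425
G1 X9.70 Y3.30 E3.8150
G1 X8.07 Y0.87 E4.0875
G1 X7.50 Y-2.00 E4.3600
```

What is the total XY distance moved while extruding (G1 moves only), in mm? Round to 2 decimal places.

Sum the Euclidean lengths of each G1 segment: total = 46.82 mm.

46.82 mm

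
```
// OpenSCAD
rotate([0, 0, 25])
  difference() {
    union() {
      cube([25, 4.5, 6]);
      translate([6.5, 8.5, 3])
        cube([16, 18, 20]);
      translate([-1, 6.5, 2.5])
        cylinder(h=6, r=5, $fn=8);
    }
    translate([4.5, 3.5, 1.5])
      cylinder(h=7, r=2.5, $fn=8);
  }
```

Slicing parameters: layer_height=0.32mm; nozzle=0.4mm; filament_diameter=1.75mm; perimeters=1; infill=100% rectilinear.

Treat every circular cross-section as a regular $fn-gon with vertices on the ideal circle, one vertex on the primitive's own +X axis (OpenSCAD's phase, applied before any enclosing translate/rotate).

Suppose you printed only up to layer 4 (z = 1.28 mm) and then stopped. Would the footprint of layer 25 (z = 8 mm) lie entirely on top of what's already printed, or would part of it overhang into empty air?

Compare the two slices. At z = 1.28: the 25×4.5 cube contributes its full rectangle (area 112.50 mm²); the cube at (6.5, 8.5) does not reach this height (z outside [3, 23]); the cylinder at (-1, 6.5) does not reach this height (z outside [2.5, 8.5]); Combining (union): only the 25×4.5 cube is present, so the union is just that shape — area = 112.50 mm²; the cylinder at (4.5, 3.5) is not intersected at this z (z outside [1.5, 8.5]); Subtracting the remaining from the first: none of the subtracted shapes is present at this height, so that combined region is unchanged — area = 112.50 mm²; (rotated 25° about Z; rotation is an isometry so areas/perimeters/island counts are preserved). At z = 8: the cube does not reach this height (z outside [0, 6]); the cube at (6.5, 8.5) (footprint 16×18) is included at this height (area 288.00 mm²); the cylinder at (-1, 6.5): section is a regular 8-gon, circumradius r=5 (area = (8/2)·5.000²·sin(360°/8) = 70.71 mm²); Combining (union): the 2 present regions are separate (no shared area or edge), so areas and boundary lengths simply add and each stays a separate island — area = 358.71 mm²; the cylinder at (4.5, 3.5): section is a regular 8-gon, circumradius r=2.5 (area = (8/2)·2.500²·sin(360°/8) = 17.68 mm²); Taking the first minus the rest: starting from that combined region (358.71 mm²), the r=2.5 cylinder at (4.5, 3.5) partially overlaps it — only the 1.79 mm² overlap (of its 17.68 mm²) is removed, clipping the outline — area = 356.92 mm²; (rotated 25° about Z; rotation is an isometry so areas/perimeters/island counts are preserved). Checking containment: at z = 8 the cross-section extends beyond the z = 1.28 cross-section by about 352.27 mm².

part overhangs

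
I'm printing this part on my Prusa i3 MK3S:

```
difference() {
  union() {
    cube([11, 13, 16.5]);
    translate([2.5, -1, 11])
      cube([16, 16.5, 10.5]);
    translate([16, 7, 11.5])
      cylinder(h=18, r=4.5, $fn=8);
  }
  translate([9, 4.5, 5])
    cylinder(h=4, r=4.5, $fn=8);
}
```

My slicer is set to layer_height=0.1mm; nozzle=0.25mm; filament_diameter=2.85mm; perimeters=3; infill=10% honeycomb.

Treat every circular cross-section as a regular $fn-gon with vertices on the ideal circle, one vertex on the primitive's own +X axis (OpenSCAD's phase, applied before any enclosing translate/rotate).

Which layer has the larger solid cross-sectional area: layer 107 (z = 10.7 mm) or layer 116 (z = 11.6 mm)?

Layer 107 (z = 10.7): the cube is present — its section is the full 11×13 rectangle (area 143.00 mm²); the cube at (2.5, -1) is absent (z outside [11, 21.5]); the cylinder at (16, 7) is not intersected at this z (z outside [11.5, 29.5]); Merging all regions: only the 11×13 cube is present, so the union is just that shape — area = 143.00 mm²; the cylinder at (9, 4.5) is not intersected at this z (z outside [5, 9]); Subtracting the remaining from the first: none of the subtracted shapes is present at this height, so the result so far is unchanged — area = 143.00 mm². So its area = 143.00 mm². Layer 116 (z = 11.6): the cube (footprint 11×13) is included at this height (area 143.00 mm²); the cube at (2.5, -1) (footprint 16×16.5) is included at this height (area 264.00 mm²); the r=4.5 cylinder at (16, 7) gives a regular 8-gon of circumradius 4.5 (constant along its height) (area = (8/2)·4.500²·sin(360°/8) = 57.28 mm²); Merging all regions: the regions partially overlap — summed areas 464.28 mm² minus the doubly-counted overlap 159.05 mm² gives 305.23 mm² — area = 305.23 mm²; the cylinder at (9, 4.5) is not intersected at this z (z outside [5, 9]); Taking the first minus the rest: none of the subtracted shapes is present at this height, so the result so far is unchanged — area = 305.23 mm². So its area = 305.23 mm². Layer 116 is larger (305.23 vs 143.00 mm²).

layer 116 (z = 11.6 mm)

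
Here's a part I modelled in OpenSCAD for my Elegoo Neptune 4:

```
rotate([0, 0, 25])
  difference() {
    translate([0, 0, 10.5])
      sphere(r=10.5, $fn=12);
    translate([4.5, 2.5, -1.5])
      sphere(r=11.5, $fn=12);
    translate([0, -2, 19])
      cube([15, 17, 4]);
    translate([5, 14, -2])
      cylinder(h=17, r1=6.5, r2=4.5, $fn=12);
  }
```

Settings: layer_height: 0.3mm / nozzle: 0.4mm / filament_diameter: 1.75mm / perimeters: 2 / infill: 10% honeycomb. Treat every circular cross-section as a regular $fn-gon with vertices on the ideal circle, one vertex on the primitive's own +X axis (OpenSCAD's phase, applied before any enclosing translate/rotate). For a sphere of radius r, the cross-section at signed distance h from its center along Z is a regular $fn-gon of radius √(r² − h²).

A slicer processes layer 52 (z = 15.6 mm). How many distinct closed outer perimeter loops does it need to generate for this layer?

1

At z = 15.6 mm: the sphere: section is a regular 12-gon, circumradius = √(r²−h²) = √(10.5²−5.1²) = 9.178; the sphere at (4.5, 2.5) is not intersected at this z (|z−center|=17.100 > r=11.5); the cube at (0, -2) is not intersected at this z (z outside [19, 23]); the cone at (5, 14) is absent (z outside [-2, 15]); After the difference (first − rest): none of the subtracted shapes is present at this height, so the r=10.5 sphere is unchanged — 1 connected region; (rotated 25° about Z; rotation is an isometry so areas/perimeters/island counts are preserved). The result has 1 disconnected region.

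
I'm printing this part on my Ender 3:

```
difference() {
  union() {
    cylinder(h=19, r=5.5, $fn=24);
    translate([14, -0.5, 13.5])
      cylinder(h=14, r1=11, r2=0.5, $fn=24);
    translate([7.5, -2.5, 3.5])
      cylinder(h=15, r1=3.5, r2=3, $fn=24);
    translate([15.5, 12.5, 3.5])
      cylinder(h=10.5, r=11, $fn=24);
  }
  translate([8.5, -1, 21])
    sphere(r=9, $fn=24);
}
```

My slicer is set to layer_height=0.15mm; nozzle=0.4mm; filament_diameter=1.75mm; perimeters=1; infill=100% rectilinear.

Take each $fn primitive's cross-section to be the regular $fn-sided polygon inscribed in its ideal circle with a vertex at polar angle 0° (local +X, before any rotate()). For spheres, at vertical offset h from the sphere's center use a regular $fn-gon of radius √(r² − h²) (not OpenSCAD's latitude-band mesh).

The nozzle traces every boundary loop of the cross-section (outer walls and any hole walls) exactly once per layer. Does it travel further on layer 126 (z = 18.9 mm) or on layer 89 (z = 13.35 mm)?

layer 89 (z = 13.35 mm)

Layer 126 (z = 18.9): the r=5.5 cylinder gives a regular 24-gon of circumradius 5.5 (constant along its height) (perimeter = 2·24·5.500·sin(180°/24) = 34.46 mm); the cone at (14, -0.5): at t=0.386 of its height the radius interpolates to r₁+(r₂−r₁)t = 6.950, giving a regular 24-gon of that circumradius (perimeter = 2·24·6.950·sin(180°/24) = 43.54 mm); the cone at (7.5, -2.5) does not reach this height (z outside [3.5, 18.5]); the cylinder at (15.5, 12.5) is absent (z outside [3.5, 14]); Merging all regions: the 2 present regions are separate (no shared area or edge), so areas and boundary lengths simply add and each stays a separate island — boundary = 78.00 mm; the r=9 sphere at (8.5, -1) contributes a regular 24-gon of circumradius √(9²−2.1²) = 8.752 (perimeter = 2·24·8.752·sin(180°/24) = 54.83 mm); After the difference (first − rest): starting from the result so far, the r=9 sphere at (8.5, -1) partially overlaps it — only the 146.85 mm² overlap (of its 237.88 mm²) is removed, clipping the outline — boundary = 69.71 mm. So its perimeter = 69.71 mm. Layer 89 (z = 13.35): the r=5.5 cylinder gives a regular 24-gon of circumradius 5.5 (constant along its height) (perimeter = 2·24·5.500·sin(180°/24) = 34.46 mm); the cone at (14, -0.5) is absent (z outside [13.5, 27.5]); the cone at (7.5, -2.5): at t=0.657 of its height the radius interpolates to r₁+(r₂−r₁)t = 3.172, giving a regular 24-gon of that circumradius (perimeter = 2·24·3.172·sin(180°/24) = 19.87 mm); the cylinder at (15.5, 12.5): section is a regular 24-gon, circumradius r=11 (perimeter = 2·24·11.000·sin(180°/24) = 68.92 mm); Combining (union): the regions partially overlap (shared area 1.59 mm²), so the edge portions inside another operand are dropped and the merged outline is re-measured after clipping — boundary = 116.41 mm; the r=9 sphere at (8.5, -1) slices to a regular 24-gon of circumradius 4.741 (√(r²−h²) with h=7.65 from center) (perimeter = 2·24·4.741·sin(180°/24) = 29.70 mm); Subtracting the remaining from the first: starting from that combined region, the r=9 sphere at (8.5, -1) partially overlaps it — only the 36.05 mm² overlap (of its 69.81 mm²) is removed, clipping the outline — boundary = 111.60 mm. So its perimeter = 111.60 mm. Layer 89 is larger (111.60 vs 69.71 mm).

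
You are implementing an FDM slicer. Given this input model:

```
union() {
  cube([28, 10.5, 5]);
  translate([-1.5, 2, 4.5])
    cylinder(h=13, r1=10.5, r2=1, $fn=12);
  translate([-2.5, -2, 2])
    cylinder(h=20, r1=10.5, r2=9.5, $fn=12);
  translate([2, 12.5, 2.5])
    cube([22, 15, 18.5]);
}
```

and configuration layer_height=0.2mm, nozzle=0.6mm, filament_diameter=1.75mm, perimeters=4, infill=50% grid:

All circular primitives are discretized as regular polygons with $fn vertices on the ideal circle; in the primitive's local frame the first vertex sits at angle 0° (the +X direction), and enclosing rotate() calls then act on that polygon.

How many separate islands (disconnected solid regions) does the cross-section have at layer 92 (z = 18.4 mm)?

2

At z = 18.4 mm: the cube does not reach this height (z outside [0, 5]); the cone at (-1.5, 2) is absent (z outside [4.5, 17.5]); the cone at (-2.5, -2): at t=0.820 of its height the radius interpolates to r₁+(r₂−r₁)t = 9.680, giving a regular 12-gon of that circumradius; the cube at (2, 12.5) (footprint 22×15) is included at this height; Merging all regions: the 2 present regions are separate (no shared area or edge), so areas and boundary lengths simply add and each stays a separate island — 2 connected regions. Overall, the cross-section has 2 separate islands. Island count = 2.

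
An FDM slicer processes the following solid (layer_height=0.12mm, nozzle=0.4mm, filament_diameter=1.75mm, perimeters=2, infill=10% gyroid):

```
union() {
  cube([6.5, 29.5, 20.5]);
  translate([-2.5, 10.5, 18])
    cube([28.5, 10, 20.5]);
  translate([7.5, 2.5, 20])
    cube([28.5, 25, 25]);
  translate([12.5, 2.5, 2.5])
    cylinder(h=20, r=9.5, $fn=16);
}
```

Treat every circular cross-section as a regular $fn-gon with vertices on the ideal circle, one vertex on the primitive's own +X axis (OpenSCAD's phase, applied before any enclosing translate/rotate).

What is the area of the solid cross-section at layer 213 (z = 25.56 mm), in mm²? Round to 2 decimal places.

812.50 mm²

At z = 25.56 mm: the cube does not reach this height (z outside [0, 20.5]); the 28.5×10 cube at (-2.5, 10.5) contributes its full rectangle (area 285.00 mm²); the 28.5×25 cube at (7.5, 2.5) contributes its full rectangle (area 712.50 mm²); the cylinder at (12.5, 2.5) does not reach this height (z outside [2.5, 22.5]); Merging all regions: the regions partially overlap — summed areas 997.50 mm² minus the doubly-counted overlap 185.00 mm² gives 812.50 mm² — area = 812.50 mm². Overall, the cross-section is a single solid region. Net area = 812.50 mm².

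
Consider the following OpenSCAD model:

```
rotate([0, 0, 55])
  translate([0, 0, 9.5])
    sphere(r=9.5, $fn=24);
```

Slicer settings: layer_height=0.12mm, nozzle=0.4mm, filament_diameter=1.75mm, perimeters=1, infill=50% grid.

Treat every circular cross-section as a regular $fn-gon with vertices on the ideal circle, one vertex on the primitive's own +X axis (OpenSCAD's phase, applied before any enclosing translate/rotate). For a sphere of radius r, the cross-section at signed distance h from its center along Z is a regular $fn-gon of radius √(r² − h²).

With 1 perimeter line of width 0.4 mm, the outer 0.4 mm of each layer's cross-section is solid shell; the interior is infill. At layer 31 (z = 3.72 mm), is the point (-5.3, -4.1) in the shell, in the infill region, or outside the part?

infill

At z = 3.72 mm: the r=9.5 sphere slices to a regular 24-gon of circumradius 7.539 (√(r²−h²) with h=5.78 from center); (whole slice rotated 55° about Z — lengths, areas and connectivity unchanged). Overall, the cross-section is a single solid region. Undo the 55° rotation: the query point maps to (-6.398, 1.990) in the un-rotated model frame. The nearest boundary edge runs (-6.53, 3.77)→(-7.28, 1.95); distance from the point to it = 0.80 mm. The point is inside the cross-section and 0.80 mm from the nearest boundary — more than the 0.4 mm shell width (1 × 0.4), so it's in the infill interior.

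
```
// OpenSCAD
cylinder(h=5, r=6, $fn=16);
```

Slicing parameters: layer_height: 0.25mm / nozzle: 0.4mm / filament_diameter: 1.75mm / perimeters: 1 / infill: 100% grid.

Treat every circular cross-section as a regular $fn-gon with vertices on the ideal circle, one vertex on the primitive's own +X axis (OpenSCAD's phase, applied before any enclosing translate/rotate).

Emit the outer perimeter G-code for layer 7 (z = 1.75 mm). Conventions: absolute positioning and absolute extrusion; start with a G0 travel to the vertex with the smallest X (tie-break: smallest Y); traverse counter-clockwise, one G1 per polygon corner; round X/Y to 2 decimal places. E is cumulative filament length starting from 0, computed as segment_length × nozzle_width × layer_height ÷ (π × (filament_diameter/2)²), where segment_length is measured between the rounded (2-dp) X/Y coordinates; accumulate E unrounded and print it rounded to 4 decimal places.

At z = 1.75 mm: the cylinder: section is a regular 16-gon, circumradius r=6. The outline is a single polygon with 16 vertices. Extrusion per mm of travel: 0.4 × 0.25 / (π × 0.875²) = 0.041575. Accumulating E over each segment gives final E = 1.5569.

G0 X-6.00 Y0.00 Z1.75
G1 X-5.54 Y-2.30 E0.0975
G1 X-4.24 Y-4.24 E0.1946
G1 X-2.30 Y-5.54 E0.2917
G1 X0.00 Y-6.00 E0.3892
G1 X2.30 Y-5.54 E0.4867
G1 X4.24 Y-4.24 E0.5838
G1 X5.54 Y-2.30 E0.6809
G1 X6.00 Y0.00 E0.7784
G1 X5.54 Y2.30 E0.8759
G1 X4.24 Y4.24 E0.9730
G1 X2.30 Y5.54 E1.0701
G1 X0.00 Y6.00 E1.1676
G1 X-2.30 Y5.54 E1.2652
G1 X-4.24 Y4.24 E1.3622
G1 X-5.54 Y2.30 E1.4593
G1 X-6.00 Y0.00 E1.5569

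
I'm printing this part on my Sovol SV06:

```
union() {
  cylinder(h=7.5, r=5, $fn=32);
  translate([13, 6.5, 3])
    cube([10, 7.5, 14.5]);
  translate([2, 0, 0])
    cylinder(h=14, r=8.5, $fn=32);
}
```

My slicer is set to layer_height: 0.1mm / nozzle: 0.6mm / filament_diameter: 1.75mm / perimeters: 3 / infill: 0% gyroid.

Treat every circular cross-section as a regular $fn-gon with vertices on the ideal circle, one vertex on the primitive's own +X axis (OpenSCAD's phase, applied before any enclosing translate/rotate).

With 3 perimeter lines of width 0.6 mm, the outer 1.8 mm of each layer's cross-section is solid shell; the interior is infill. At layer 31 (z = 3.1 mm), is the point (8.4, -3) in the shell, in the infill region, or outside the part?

At z = 3.1 mm: the cylinder: section is a regular 32-gon, circumradius r=5; the 10×7.5 cube at (13, 6.5) contributes its full rectangle; the cylinder at (2, 0): section is a regular 32-gon, circumradius r=8.5; Combining (union): the regions partially overlap (shared area 78.04 mm²), so overlapping operands fuse into one piece — 2 connected regions. Overall, the cross-section has 2 separate islands. The nearest boundary edge runs (9.85, -3.25)→(9.07, -4.72); distance from the point to it = 1.40 mm. (Shell/infill is judged within the island containing the point — the largest one.) The point is inside the cross-section, 1.40 mm from the nearest boundary — within the 1.8 mm shell band (3 × 0.6).

shell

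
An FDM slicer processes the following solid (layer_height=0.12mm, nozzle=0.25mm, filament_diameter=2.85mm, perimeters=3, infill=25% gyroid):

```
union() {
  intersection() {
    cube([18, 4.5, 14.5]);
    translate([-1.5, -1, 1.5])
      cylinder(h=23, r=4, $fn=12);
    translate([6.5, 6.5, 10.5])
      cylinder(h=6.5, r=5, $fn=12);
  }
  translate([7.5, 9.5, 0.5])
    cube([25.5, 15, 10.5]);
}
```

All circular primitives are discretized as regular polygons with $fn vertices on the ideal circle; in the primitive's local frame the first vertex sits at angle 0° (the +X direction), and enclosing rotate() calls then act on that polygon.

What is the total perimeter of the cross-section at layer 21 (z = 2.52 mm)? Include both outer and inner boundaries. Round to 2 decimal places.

At z = 2.52 mm: the cube is present — its section is the full 18×4.5 rectangle (perimeter 45.00 mm); the cylinder at (-1.5, -1): section is a regular 12-gon, circumradius r=4 (perimeter = 2·12·4.000·sin(180°/12) = 24.85 mm); the cylinder at (6.5, 6.5) is not intersected at this z (z outside [10.5, 17]); Keeping only the common overlap: at least one operand is absent at this height, so nothing remains; the 25.5×15 cube at (7.5, 9.5) contributes its full rectangle (perimeter 81.00 mm); Taking the union: only the 25.5×15 cube at (7.5, 9.5) is present, so the union is just that shape — boundary = 81.00 mm. Overall, the cross-section is a single solid region. Total boundary length (outer) = 81.00 mm.

81.00 mm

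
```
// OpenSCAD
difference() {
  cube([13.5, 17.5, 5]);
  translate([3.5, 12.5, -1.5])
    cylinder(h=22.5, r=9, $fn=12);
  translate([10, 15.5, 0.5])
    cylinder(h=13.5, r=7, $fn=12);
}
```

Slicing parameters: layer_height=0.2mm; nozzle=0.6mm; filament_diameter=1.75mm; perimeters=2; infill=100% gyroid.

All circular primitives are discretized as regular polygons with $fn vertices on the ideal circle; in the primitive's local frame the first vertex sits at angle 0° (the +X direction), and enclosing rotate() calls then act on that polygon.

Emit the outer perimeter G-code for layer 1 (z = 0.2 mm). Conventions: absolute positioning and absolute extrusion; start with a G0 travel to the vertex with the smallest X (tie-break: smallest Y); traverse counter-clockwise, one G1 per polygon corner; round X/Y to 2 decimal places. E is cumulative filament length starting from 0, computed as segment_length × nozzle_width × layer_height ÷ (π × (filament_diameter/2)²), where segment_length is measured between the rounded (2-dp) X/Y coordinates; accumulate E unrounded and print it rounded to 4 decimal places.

G0 X0.00 Y0.00 Z0.20
G1 X13.50 Y0.00 E0.6735
G1 X13.50 Y17.50 E1.5466
G1 X10.79 Y17.50 E1.6818
G1 X11.29 Y17.00 E1.7171
G1 X12.50 Y12.50 E1.9496
G1 X11.29 Y8.00 E2.1820
G1 X8.00 Y4.71 E2.4142
G1 X3.50 Y3.50 E2.6466
G1 X0.00 Y4.44 E2.8274
G1 X0.00 Y0.00 E3.0490

At z = 0.2 mm: the cube (footprint 13.5×17.5) is included at this height; the r=9 cylinder at (3.5, 12.5) gives a regular 12-gon of circumradius 9 (constant along its height); the cylinder at (10, 15.5) does not reach this height (z outside [0.5, 14]); After the difference (first − rest): starting from the 13.5×17.5 cube, the r=9 cylinder at (3.5, 12.5) partially overlaps it — only the 149.67 mm² overlap (of its 243.00 mm²) is removed, clipping the outline — 1 connected region. The outline is a single polygon with 10 vertices. Extrusion per mm of travel: 0.6 × 0.2 / (π × 0.875²) = 0.049890. Accumulating E over each segment gives final E = 3.0490.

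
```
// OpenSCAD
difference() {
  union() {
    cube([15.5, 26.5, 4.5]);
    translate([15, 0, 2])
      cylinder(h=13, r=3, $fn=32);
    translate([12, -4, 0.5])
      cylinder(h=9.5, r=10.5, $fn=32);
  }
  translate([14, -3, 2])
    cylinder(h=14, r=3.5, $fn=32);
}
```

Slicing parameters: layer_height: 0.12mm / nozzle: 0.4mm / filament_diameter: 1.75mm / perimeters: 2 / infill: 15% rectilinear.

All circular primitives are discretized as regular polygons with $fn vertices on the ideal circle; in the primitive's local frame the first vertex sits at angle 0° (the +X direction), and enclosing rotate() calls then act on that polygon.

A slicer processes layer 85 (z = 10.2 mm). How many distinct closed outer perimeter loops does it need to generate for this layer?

1

At z = 10.2 mm: the cube does not reach this height (z outside [0, 4.5]); the r=3 cylinder at (15, 0) gives a regular 32-gon of circumradius 3 (constant along its height); the cylinder at (12, -4) does not reach this height (z outside [0.5, 10]); Taking the union: only the r=3 cylinder at (15, 0) is present, so the union is just that shape — 1 connected region; the r=3.5 cylinder at (14, -3) contributes a regular 32-gon of circumradius 3.5; Taking the first minus the rest: starting from the result so far, the r=3.5 cylinder at (14, -3) partially overlaps it — only the 13.24 mm² overlap (of its 38.24 mm²) is removed, clipping the outline — 1 connected region. The result has 1 disconnected region.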